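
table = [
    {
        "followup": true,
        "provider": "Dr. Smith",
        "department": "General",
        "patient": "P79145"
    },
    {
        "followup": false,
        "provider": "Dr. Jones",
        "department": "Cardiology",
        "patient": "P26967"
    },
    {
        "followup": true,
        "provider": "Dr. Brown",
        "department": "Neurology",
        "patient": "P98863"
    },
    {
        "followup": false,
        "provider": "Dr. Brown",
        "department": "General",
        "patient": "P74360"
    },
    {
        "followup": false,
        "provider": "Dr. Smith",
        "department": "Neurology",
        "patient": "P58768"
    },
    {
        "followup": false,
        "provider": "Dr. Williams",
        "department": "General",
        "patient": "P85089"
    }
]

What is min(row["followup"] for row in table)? False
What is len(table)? 6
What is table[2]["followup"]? True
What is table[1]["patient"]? "P26967"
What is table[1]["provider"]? "Dr. Jones"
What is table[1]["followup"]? False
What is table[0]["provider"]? "Dr. Smith"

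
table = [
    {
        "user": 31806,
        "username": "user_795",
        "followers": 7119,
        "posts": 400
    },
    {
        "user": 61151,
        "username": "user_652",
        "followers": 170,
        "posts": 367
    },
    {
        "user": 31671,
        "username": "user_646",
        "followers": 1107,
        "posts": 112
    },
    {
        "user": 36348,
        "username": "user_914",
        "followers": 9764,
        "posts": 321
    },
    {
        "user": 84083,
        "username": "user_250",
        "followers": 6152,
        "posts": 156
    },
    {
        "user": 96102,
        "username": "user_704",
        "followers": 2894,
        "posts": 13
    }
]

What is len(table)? 6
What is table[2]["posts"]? 112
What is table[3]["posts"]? 321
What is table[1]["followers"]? 170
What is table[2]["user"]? 31671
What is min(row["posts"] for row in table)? 13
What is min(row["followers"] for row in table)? 170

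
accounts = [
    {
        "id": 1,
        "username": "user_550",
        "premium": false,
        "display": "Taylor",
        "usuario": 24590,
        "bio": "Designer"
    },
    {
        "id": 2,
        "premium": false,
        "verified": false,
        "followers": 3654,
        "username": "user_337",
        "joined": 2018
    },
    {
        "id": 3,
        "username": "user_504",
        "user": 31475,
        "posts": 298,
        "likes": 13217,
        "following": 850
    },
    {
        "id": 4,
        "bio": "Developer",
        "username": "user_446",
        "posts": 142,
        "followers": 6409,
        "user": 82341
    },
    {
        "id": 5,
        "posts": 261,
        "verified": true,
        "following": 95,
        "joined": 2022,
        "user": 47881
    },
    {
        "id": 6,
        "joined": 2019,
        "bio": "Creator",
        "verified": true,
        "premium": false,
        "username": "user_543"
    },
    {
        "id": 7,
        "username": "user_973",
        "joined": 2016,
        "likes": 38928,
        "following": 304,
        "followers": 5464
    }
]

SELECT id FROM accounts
[1, 2, 3, 4, 5, 6, 7]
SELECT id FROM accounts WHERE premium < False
[]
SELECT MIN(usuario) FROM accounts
24590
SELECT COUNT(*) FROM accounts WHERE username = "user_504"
1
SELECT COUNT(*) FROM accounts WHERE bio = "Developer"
1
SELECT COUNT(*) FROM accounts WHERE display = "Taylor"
1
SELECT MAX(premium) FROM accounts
False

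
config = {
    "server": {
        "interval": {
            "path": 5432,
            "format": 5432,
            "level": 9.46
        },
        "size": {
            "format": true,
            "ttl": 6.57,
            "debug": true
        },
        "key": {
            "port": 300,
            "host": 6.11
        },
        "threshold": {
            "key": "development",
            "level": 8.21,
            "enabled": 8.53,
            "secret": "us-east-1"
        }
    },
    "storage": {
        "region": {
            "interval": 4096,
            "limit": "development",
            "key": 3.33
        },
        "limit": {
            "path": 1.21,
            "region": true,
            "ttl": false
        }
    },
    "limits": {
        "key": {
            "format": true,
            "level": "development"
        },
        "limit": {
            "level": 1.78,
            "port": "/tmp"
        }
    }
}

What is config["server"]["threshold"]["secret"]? "us-east-1"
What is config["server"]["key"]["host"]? 6.11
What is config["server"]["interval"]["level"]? 9.46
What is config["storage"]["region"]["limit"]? "development"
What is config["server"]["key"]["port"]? 300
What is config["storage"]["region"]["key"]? 3.33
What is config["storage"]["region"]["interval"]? 4096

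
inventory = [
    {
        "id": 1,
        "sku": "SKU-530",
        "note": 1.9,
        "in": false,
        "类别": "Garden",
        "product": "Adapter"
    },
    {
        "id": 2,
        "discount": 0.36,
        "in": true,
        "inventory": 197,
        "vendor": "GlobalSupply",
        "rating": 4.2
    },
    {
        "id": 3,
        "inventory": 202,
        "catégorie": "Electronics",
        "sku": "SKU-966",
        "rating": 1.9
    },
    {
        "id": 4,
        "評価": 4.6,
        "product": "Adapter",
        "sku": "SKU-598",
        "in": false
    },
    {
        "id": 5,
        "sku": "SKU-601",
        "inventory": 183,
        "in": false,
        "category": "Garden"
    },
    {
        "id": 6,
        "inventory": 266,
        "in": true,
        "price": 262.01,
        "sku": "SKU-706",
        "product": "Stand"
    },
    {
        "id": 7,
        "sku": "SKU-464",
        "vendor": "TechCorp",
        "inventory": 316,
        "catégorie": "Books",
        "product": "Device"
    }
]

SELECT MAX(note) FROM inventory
1.9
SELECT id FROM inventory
[1, 2, 3, 4, 5, 6, 7]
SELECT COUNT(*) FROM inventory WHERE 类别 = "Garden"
1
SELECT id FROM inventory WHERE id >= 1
[1, 2, 3, 4, 5, 6, 7]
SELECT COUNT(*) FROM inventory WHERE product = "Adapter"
2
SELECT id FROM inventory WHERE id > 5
[6, 7]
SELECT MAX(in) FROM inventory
True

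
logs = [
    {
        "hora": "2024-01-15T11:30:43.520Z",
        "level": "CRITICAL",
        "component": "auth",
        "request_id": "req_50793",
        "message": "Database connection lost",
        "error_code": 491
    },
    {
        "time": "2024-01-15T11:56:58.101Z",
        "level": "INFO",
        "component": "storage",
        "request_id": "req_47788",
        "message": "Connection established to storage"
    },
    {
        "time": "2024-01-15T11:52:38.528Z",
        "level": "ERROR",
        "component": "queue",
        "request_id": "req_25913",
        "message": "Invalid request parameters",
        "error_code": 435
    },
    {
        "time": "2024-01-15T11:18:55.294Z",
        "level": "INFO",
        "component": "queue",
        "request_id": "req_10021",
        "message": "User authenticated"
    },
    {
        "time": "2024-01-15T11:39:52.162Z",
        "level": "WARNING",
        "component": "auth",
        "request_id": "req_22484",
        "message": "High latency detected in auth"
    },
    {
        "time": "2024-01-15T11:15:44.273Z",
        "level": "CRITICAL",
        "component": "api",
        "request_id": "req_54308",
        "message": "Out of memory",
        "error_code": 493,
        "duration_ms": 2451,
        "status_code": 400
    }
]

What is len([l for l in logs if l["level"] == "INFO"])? 2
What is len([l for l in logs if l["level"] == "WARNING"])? 1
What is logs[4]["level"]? "WARNING"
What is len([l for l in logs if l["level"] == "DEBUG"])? 0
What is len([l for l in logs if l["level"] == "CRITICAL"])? 2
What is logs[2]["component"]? "queue"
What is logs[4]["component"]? "auth"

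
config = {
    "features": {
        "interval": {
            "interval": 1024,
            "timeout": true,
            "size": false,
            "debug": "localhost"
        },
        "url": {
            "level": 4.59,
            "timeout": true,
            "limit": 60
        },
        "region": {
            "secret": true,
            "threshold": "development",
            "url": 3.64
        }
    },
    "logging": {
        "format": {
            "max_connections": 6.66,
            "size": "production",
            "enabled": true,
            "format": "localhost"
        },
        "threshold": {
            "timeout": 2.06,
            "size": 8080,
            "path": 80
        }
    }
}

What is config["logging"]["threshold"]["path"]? 80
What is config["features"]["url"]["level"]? 4.59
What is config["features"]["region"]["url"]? 3.64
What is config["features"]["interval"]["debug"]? "localhost"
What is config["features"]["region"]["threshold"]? "development"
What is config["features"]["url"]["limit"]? 60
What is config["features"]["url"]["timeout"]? True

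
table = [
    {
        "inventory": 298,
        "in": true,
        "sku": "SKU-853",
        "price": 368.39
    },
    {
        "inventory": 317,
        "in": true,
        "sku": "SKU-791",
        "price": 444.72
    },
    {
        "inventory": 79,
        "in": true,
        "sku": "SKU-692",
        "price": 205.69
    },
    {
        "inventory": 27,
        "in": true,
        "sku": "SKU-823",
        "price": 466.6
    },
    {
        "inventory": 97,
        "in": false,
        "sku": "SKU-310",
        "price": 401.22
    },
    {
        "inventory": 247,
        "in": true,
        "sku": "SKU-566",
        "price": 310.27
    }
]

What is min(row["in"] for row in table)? False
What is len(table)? 6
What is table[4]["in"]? False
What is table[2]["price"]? 205.69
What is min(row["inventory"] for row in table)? 27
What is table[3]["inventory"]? 27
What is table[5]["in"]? True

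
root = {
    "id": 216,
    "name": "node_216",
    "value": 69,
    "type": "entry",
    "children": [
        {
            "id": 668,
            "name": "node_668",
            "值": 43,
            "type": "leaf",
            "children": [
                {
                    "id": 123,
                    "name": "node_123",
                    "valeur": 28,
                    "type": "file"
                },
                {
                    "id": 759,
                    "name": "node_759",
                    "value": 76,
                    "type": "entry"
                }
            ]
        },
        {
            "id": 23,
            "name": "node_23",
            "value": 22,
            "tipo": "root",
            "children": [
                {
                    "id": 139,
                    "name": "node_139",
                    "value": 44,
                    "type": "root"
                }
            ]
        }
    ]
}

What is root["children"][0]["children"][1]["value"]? 76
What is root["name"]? "node_216"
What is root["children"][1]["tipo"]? "root"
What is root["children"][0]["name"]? "node_668"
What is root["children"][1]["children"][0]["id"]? 139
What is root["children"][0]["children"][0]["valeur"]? 28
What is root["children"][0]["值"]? 43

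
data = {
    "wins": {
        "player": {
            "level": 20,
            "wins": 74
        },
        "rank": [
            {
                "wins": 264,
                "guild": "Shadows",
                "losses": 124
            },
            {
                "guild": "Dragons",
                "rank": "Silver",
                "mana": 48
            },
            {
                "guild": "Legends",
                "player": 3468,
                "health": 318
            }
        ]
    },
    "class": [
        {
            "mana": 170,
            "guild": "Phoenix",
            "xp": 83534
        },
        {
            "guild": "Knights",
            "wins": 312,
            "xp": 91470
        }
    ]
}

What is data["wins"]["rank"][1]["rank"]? "Silver"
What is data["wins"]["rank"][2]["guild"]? "Legends"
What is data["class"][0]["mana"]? 170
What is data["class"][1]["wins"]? 312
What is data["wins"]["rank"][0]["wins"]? 264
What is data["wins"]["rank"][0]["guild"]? "Shadows"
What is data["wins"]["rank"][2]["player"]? 3468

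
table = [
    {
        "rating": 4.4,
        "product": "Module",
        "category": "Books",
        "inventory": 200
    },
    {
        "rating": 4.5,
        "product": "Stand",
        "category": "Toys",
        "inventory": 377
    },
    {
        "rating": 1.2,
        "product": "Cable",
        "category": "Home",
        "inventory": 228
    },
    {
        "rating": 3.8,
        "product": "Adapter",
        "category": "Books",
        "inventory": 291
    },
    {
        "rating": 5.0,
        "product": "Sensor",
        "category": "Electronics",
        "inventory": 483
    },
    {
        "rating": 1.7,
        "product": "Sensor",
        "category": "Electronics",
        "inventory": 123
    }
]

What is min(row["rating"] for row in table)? 1.2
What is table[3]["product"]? "Adapter"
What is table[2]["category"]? "Home"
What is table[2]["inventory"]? 228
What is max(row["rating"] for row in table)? 5.0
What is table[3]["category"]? "Books"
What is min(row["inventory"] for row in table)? 123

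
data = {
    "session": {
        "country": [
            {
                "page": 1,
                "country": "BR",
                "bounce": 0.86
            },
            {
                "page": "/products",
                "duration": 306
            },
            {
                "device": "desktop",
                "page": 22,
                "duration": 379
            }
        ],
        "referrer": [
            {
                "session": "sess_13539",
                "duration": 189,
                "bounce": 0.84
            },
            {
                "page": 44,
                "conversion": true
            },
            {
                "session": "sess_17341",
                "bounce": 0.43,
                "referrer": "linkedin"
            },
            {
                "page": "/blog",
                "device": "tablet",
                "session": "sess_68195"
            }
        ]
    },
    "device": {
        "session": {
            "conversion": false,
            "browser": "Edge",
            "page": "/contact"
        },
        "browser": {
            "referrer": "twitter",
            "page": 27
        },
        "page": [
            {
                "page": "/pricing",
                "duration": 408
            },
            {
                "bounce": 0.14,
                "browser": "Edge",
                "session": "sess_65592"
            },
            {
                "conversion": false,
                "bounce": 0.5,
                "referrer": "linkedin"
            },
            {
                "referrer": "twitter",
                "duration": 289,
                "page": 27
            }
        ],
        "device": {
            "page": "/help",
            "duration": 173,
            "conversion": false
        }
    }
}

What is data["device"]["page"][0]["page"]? "/pricing"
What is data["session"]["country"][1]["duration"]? 306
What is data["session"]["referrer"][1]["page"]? 44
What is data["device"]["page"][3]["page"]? 27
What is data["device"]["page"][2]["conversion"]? False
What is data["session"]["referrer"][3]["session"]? "sess_68195"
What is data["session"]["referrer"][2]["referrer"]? "linkedin"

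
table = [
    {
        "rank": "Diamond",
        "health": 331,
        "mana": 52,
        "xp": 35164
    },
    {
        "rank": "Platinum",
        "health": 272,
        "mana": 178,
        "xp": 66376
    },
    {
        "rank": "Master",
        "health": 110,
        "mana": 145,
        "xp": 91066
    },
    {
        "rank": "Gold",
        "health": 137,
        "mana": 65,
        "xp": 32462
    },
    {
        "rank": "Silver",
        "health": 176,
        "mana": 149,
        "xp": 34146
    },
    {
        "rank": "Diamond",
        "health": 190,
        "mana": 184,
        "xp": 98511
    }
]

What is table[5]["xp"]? 98511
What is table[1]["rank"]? "Platinum"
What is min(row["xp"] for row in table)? 32462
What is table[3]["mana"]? 65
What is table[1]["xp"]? 66376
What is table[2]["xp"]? 91066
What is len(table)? 6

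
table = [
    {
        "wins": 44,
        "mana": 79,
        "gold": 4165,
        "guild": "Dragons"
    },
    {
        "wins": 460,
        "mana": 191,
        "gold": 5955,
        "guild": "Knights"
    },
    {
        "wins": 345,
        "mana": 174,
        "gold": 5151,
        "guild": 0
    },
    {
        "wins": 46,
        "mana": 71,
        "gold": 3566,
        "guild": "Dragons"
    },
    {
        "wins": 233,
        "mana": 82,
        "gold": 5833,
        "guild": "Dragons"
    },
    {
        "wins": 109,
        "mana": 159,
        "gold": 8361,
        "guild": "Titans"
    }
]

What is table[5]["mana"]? 159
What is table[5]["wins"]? 109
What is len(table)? 6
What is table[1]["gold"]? 5955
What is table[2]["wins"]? 345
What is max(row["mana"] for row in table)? 191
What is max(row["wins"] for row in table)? 460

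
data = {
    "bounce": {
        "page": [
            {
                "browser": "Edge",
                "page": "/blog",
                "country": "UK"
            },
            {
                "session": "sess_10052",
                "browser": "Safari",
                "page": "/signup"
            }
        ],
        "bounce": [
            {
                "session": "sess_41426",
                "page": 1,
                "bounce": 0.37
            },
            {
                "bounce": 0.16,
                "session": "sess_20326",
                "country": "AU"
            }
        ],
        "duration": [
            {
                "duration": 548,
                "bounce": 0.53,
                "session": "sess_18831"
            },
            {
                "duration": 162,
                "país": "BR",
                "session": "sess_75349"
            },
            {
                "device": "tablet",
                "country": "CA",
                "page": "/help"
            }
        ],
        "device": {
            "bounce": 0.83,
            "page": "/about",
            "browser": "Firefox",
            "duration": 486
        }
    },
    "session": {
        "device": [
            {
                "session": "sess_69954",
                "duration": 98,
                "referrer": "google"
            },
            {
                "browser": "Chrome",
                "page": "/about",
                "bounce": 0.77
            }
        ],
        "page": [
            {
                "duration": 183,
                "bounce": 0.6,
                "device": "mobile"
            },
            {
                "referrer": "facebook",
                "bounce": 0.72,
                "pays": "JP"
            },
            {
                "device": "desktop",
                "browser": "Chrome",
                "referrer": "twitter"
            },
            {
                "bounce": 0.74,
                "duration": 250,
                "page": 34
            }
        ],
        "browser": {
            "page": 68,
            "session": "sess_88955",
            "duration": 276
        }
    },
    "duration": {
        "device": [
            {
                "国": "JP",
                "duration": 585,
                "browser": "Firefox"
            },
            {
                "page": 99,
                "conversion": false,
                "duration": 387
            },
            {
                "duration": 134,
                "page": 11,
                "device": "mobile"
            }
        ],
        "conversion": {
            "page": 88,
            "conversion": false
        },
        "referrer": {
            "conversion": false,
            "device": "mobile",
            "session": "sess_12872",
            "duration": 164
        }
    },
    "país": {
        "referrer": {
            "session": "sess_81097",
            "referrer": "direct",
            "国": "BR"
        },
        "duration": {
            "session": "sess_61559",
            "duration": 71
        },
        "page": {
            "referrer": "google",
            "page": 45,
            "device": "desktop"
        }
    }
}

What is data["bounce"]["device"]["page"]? "/about"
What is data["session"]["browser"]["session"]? "sess_88955"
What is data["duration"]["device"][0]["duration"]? 585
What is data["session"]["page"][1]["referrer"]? "facebook"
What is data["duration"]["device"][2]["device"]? "mobile"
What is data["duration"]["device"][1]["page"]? 99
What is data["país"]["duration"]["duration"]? 71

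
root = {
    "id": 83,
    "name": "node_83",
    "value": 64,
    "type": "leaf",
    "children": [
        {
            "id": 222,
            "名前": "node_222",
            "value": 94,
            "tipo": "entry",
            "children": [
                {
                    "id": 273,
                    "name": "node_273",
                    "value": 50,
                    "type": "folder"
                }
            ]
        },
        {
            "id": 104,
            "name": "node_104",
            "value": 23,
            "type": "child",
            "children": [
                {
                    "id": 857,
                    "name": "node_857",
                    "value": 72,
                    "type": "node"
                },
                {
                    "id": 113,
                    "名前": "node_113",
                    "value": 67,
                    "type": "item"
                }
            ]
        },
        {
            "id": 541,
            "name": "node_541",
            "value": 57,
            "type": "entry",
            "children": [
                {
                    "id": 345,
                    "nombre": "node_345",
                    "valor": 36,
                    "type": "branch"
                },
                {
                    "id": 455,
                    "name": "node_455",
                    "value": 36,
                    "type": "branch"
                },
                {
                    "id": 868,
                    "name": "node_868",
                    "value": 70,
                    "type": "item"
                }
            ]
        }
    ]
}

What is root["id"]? 83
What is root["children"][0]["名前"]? "node_222"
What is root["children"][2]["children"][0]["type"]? "branch"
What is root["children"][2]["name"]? "node_541"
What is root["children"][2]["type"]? "entry"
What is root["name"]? "node_83"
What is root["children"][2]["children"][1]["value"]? 36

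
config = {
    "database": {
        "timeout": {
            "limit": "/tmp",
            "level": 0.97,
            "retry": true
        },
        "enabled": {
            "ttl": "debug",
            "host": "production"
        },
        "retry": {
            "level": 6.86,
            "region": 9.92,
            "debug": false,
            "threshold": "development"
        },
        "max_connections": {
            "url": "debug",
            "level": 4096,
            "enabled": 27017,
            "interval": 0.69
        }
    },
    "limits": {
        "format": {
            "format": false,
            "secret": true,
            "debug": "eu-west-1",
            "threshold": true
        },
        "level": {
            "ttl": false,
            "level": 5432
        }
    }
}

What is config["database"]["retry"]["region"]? 9.92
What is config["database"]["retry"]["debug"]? False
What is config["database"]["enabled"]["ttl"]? "debug"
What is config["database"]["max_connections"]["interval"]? 0.69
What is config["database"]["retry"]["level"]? 6.86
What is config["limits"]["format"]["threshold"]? True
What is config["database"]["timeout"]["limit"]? "/tmp"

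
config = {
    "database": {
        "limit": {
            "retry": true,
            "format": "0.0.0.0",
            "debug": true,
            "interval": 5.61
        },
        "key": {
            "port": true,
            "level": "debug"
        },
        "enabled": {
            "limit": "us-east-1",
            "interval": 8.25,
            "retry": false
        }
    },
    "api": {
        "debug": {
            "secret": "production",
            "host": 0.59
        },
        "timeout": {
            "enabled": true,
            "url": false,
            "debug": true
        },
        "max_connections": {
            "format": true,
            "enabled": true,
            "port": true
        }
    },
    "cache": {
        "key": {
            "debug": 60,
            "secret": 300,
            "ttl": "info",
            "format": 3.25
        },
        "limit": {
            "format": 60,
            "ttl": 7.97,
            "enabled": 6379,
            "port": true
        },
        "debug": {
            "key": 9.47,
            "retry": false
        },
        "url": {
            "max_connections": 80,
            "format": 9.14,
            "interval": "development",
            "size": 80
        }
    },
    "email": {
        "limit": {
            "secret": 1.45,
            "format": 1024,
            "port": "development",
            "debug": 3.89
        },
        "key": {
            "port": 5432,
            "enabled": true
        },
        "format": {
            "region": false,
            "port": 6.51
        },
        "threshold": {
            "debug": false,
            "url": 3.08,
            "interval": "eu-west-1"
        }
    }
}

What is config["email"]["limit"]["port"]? "development"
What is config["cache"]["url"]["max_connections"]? 80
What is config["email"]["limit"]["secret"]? 1.45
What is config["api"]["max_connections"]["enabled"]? True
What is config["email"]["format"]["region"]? False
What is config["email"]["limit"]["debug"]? 3.89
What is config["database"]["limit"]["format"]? "0.0.0.0"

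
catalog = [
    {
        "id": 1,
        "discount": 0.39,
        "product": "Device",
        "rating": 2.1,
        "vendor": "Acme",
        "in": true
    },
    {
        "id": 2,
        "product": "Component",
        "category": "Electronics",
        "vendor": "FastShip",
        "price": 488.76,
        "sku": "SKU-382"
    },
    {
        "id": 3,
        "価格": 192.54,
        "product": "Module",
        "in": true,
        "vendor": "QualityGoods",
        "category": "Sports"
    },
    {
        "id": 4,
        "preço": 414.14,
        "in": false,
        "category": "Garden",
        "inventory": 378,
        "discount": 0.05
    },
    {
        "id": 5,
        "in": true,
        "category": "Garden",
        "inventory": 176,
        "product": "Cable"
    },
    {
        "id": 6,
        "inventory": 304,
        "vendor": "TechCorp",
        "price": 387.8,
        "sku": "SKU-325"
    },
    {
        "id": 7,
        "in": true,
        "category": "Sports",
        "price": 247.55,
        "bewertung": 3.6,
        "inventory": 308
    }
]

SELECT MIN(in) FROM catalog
False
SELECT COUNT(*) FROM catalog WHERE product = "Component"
1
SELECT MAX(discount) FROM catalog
0.39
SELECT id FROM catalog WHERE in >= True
[1, 3, 5, 7]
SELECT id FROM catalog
[1, 2, 3, 4, 5, 6, 7]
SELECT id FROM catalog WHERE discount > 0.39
[]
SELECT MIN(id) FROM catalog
1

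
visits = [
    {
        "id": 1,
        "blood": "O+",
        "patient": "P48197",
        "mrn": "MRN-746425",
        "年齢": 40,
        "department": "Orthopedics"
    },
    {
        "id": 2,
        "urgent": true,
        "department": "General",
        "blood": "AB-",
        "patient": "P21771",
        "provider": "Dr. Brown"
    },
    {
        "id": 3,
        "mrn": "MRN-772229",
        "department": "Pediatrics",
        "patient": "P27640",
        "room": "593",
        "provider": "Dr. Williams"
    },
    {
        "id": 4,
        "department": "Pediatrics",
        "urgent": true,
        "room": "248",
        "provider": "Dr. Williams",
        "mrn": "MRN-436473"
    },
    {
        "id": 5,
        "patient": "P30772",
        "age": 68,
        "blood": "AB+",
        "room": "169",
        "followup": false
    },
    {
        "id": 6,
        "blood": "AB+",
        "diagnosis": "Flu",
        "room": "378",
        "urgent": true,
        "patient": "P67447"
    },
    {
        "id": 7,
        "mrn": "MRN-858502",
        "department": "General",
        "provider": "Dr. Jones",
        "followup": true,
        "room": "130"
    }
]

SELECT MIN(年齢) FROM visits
40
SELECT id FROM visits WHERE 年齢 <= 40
[1]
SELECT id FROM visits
[1, 2, 3, 4, 5, 6, 7]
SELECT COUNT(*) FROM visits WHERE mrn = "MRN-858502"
1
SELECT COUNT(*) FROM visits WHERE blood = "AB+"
2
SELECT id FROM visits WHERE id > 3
[4, 5, 6, 7]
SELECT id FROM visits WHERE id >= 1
[1, 2, 3, 4, 5, 6, 7]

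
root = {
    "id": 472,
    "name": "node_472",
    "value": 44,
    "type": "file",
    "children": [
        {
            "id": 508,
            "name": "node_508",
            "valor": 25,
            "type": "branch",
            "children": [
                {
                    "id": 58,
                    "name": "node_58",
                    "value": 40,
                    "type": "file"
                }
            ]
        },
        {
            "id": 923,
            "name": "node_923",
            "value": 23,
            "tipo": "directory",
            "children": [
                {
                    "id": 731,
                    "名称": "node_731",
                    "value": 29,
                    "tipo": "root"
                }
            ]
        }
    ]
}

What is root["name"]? "node_472"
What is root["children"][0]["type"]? "branch"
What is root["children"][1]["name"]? "node_923"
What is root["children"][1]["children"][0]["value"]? 29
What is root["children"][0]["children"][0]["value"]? 40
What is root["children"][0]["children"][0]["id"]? 58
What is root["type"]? "file"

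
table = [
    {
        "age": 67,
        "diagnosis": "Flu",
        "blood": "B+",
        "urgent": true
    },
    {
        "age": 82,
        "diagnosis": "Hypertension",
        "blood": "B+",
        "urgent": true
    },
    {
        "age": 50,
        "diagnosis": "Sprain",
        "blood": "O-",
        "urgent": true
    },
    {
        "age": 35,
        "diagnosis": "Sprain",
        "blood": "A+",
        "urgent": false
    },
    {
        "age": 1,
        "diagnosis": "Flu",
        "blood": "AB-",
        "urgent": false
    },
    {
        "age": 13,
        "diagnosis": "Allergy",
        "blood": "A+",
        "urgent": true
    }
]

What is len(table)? 6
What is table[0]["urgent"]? True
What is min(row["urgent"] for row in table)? False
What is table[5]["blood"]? "A+"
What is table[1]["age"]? 82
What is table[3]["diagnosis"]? "Sprain"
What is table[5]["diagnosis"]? "Allergy"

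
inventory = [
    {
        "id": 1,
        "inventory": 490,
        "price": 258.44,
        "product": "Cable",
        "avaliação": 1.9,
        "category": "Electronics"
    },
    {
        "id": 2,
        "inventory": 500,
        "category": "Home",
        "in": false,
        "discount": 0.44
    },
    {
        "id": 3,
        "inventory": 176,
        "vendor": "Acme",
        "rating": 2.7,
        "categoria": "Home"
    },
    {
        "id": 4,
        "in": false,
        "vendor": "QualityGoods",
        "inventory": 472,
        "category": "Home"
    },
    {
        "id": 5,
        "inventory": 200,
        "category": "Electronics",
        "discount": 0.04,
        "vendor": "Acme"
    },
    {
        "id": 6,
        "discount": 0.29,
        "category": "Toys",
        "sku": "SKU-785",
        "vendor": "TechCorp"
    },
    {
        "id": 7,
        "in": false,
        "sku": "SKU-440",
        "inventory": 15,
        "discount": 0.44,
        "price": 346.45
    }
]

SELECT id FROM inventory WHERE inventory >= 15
[1, 2, 3, 4, 5, 7]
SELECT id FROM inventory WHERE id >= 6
[6, 7]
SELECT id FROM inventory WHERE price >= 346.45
[7]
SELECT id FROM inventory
[1, 2, 3, 4, 5, 6, 7]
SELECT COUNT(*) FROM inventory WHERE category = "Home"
2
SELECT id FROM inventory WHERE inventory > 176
[1, 2, 4, 5]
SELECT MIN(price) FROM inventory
258.44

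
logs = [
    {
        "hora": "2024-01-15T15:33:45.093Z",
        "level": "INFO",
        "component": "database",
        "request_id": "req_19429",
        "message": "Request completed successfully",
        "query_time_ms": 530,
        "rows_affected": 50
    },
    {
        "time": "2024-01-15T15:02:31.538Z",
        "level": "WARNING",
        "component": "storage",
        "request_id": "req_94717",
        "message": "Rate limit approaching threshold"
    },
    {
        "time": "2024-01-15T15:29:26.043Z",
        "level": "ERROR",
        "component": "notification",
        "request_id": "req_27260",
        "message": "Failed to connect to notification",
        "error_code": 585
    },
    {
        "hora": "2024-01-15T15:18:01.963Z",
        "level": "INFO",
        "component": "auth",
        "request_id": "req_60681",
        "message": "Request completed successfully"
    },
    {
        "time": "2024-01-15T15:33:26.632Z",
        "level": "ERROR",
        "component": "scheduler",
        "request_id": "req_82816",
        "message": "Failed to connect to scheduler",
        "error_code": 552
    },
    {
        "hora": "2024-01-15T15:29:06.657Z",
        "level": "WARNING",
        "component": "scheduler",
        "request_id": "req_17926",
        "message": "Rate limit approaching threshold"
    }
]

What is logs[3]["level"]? "INFO"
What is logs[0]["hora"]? "2024-01-15T15:33:45.093Z"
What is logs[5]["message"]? "Rate limit approaching threshold"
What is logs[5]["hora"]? "2024-01-15T15:29:06.657Z"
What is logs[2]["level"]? "ERROR"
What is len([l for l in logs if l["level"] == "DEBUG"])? 0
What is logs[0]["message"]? "Request completed successfully"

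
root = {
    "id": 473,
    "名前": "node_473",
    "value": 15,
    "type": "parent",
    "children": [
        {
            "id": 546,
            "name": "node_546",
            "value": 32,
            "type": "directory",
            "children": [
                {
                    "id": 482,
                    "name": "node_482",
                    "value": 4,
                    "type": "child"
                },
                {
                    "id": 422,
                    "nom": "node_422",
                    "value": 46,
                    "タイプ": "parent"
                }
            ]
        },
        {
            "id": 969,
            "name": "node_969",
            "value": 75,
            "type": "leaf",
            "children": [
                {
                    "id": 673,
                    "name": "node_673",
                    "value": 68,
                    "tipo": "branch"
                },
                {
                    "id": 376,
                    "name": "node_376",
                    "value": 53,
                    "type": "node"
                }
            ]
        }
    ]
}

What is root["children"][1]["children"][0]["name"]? "node_673"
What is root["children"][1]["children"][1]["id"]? 376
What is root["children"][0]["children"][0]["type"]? "child"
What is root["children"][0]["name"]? "node_546"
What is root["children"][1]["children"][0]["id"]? 673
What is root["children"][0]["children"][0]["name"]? "node_482"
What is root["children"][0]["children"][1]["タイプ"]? "parent"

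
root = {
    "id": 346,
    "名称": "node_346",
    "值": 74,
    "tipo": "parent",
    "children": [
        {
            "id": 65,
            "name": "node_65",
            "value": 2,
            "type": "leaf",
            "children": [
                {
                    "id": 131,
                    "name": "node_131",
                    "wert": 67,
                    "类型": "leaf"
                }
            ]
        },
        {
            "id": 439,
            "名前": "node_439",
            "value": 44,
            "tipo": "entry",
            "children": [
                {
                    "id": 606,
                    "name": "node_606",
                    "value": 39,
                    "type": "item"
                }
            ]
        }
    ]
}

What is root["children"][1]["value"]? 44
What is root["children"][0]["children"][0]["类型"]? "leaf"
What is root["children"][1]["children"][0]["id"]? 606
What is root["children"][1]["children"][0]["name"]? "node_606"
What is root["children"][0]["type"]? "leaf"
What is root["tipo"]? "parent"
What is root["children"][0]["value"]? 2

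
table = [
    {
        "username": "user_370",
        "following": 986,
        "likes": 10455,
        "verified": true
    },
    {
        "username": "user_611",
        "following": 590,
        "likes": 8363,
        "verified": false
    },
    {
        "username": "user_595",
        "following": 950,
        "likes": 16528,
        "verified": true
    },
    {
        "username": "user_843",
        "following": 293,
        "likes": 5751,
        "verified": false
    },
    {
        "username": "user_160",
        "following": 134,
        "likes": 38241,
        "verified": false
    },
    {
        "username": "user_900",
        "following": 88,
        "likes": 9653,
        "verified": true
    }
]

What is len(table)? 6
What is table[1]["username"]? "user_611"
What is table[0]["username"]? "user_370"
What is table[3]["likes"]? 5751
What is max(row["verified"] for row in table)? True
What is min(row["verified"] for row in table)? False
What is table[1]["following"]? 590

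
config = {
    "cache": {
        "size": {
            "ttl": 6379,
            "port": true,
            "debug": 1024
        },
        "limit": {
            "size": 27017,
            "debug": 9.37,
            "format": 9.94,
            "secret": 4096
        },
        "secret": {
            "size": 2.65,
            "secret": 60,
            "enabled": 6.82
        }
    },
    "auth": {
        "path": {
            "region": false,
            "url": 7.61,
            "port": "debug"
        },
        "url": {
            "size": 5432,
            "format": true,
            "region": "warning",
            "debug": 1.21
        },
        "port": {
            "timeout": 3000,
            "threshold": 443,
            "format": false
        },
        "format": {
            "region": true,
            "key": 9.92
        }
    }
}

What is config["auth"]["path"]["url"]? 7.61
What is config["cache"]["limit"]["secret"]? 4096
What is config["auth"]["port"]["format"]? False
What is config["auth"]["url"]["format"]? True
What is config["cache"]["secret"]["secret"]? 60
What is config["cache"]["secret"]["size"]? 2.65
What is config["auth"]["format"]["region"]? True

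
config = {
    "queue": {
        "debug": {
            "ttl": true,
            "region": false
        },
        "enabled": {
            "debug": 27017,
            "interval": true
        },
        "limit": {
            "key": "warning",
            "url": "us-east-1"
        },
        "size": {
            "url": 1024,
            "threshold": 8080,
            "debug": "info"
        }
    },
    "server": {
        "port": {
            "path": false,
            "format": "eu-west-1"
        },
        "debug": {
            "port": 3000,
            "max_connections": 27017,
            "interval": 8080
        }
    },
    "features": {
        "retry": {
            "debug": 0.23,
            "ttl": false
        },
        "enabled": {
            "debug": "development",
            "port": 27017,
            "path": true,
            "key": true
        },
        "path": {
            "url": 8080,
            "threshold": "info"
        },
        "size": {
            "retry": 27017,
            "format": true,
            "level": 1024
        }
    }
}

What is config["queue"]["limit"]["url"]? "us-east-1"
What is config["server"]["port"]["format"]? "eu-west-1"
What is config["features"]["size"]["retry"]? 27017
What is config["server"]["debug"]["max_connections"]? 27017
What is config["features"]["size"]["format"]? True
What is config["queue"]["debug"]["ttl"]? True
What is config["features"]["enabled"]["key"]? True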